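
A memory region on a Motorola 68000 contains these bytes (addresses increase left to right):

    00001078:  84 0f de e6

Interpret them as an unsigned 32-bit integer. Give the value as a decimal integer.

2215632614

Big-endian: lowest address holds the most-significant byte.
The bytes are already most-significant first: 0x840FDEE6.
0x840FDEE6 = 2215632614.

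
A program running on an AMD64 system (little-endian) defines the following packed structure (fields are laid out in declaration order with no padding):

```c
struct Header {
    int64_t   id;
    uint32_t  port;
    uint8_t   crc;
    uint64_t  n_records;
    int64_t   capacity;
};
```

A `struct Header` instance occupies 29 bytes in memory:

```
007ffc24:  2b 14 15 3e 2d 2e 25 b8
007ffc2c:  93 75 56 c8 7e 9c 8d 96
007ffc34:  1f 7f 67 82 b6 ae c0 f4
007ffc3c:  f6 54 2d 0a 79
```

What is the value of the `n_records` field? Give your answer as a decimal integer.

13151187657563737500

`n_records` follows `id` (8 B), `port` (4 B), `crc` (1 B), so it starts at offset 8 + 4 + 1 = 13 and occupies 8 bytes.
Bytes at offsets 13..20: 9C 8D 96 1F 7F 67 82 B6.
Little-endian stores the least-significant byte at the lowest address.
Reassemble most-significant byte first: B6 82 67 7F 1F 96 8D 9C → 0xB682677F1F968D9C.
0xB682677F1F968D9C = 13151187657563737500.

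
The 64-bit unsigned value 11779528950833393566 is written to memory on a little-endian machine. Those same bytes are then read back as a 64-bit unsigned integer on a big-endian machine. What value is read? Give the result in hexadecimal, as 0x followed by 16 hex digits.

11779528950833393566 in 64-bit hexadecimal is 0xA3794B2B8FDAAF9E.
Stored little-endian, the bytes at ascending addresses are 9E AF DA 8F 2B 4B 79 A3.
Read back as big-endian, the last byte is least significant, giving 0x9EAFDA8F2B4B79A3.

0x9EAFDA8F2B4B79A3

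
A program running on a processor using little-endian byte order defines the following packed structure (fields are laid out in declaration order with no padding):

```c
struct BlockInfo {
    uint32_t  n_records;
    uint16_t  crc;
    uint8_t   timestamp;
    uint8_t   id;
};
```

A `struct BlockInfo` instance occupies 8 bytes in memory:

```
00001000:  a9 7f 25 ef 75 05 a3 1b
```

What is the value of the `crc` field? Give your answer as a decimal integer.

1397

`crc` follows `n_records` (4 bytes), so it starts at byte offset 4 and occupies 2 bytes.
Bytes at offsets 4..5: 75 05.
Little-endian stores the least-significant byte at the lowest address.
Reassemble most-significant byte first: 05 75 → 0x0575.
0x0575 = 1397.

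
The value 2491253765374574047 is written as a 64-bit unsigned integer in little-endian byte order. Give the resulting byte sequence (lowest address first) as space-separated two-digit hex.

DF 7D 81 B2 19 B6 92 22

2491253765374574047 in hexadecimal, padded to 64 bits, is 0x2292B619B2817DDF.
Split into bytes (most-significant first): 22 92 B6 19 B2 81 7D DF.
In little-endian order the low byte comes first in memory.
So at ascending addresses the bytes are DF 7D 81 B2 19 B6 92 22.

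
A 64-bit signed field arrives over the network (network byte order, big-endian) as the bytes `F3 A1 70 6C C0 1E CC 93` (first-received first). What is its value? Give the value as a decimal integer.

-891307638860624749

Big-endian stores the most-significant byte at the lowest address.
The bytes are already most-significant first: 0xF3A1706CC01ECC93.
Top bit is set, so as a signed 64-bit value this is 0xF3A1706CC01ECC93 − 2^64 = -891307638860624749.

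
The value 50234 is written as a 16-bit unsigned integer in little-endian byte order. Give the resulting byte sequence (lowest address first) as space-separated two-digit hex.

3A C4

50234 in hexadecimal, padded to 16 bits, is 0xC43A.
Split into bytes (most-significant first): C4 3A.
Little-endian stores the least-significant byte at the lowest address.
So at ascending addresses the bytes are 3A C4.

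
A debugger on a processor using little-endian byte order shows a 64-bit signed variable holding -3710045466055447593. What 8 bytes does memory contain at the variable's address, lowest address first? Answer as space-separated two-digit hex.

D7 6B 37 27 4E 45 83 CC

Two's complement of -3710045466055447593 in 64 bits: 3710045466055447593 = 0x337CBAB1D8C89429; invert → 0xCC83454E27376BD6; add 1 → 0xCC83454E27376BD7.
Split into bytes (most-significant first): CC 83 45 4E 27 37 6B D7.
Little-endian stores the least-significant byte at the lowest address.
So at ascending addresses the bytes are D7 6B 37 27 4E 45 83 CC.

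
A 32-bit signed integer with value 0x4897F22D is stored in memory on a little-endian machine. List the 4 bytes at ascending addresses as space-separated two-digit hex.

2D F2 97 48

Split into bytes (most-significant first): 48 97 F2 2D.
In little-endian order the low byte comes first in memory.
So at ascending addresses the bytes are 2D F2 97 48.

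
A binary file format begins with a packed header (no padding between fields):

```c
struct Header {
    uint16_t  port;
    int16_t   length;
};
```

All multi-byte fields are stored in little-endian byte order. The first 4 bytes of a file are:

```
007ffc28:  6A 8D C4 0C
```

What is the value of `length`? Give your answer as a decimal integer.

`length` follows `port` (2 bytes), so it starts at byte offset 2 and occupies 2 bytes.
Bytes at offsets 2..3: C4 0C.
Little-endian stores the least-significant byte at the lowest address.
Reassemble most-significant byte first: 0C C4 → 0x0CC4.
0x0CC4 = 3268.

3268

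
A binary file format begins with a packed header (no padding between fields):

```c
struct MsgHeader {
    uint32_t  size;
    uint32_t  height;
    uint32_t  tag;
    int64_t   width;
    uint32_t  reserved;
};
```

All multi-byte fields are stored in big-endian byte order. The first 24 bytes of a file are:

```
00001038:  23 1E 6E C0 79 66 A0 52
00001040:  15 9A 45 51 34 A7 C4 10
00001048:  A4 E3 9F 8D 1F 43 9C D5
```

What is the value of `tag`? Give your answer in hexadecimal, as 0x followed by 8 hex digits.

0x159A4551

`tag` follows `size` (4 B), `height` (4 B), so it starts at offset 4 + 4 = 8 and occupies 4 bytes.
Bytes at offsets 8..11: 15 9A 45 51.
Big-endian: lowest address holds the most-significant byte.
The bytes are already most-significant first: 0x159A4551.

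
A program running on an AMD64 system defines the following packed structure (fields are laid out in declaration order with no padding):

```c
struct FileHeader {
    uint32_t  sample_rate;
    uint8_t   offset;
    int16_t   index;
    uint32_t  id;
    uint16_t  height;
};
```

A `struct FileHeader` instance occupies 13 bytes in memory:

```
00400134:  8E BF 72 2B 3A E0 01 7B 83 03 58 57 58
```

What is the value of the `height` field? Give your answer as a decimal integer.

`height` follows `sample_rate` (4 B), `offset` (1 B), `index` (2 B), `id` (4 B), so it starts at offset 4 + 1 + 2 + 4 = 11 and occupies 2 bytes.
Bytes at offsets 11..12: 57 58.
In little-endian order the low byte comes first in memory.
Reassemble most-significant byte first: 58 57 → 0x5857.
0x5857 = 22615.

22615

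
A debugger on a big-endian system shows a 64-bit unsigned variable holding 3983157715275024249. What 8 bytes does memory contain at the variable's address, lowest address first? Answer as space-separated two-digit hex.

37 47 04 D6 9F 53 07 79

3983157715275024249 in hexadecimal, padded to 64 bits, is 0x374704D69F530779.
Split into bytes (most-significant first): 37 47 04 D6 9F 53 07 79.
Big-endian stores the most-significant byte at the lowest address.
So the memory order matches the most-significant-first order: 37 47 04 D6 9F 53 07 79.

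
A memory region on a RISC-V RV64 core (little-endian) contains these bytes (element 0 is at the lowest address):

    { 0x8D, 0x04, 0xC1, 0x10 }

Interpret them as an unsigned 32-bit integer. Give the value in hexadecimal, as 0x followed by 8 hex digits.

0x10C1048D

In little-endian order the low byte comes first in memory.
Reassemble most-significant byte first: 10 C1 04 8D → 0x10C1048D.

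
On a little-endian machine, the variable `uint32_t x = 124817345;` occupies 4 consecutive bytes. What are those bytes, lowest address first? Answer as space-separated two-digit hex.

C1 8F 70 07

124817345 in hexadecimal, padded to 32 bits, is 0x07708FC1.
Split into bytes (most-significant first): 07 70 8F C1.
In little-endian order the low byte comes first in memory.
So at ascending addresses the bytes are C1 8F 70 07.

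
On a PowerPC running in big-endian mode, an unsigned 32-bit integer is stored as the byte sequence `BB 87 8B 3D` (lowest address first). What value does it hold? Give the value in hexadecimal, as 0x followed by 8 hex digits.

0xBB878B3D

In big-endian order the high byte comes first in memory.
The bytes are already most-significant first: 0xBB878B3D.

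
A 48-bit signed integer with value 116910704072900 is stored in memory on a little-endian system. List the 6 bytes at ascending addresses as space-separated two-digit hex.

C4 98 FC 64 54 6A

116910704072900 in hexadecimal, padded to 48 bits, is 0x6A5464FC98C4.
Split into bytes (most-significant first): 6A 54 64 FC 98 C4.
Little-endian stores the least-significant byte at the lowest address.
So at ascending addresses the bytes are C4 98 FC 64 54 6A.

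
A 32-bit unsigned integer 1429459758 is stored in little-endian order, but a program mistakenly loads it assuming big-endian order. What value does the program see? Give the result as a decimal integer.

1429459758 in 32-bit hexadecimal is 0x5533D32E.
Stored little-endian, the bytes at ascending addresses are 2E D3 33 55.
Read back as big-endian, the last byte is least significant, giving 0x2ED33355.
0x2ED33355 = 785593173.

785593173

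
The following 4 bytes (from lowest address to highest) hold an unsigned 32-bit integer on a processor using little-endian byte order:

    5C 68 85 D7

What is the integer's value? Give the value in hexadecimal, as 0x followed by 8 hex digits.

0xD785685C

Little-endian stores the least-significant byte at the lowest address.
Reassemble most-significant byte first: D7 85 68 5C → 0xD785685C.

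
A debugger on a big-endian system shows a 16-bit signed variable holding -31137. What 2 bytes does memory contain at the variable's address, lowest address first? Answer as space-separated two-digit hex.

86 5F

Two's complement of -31137 in 16 bits: 31137 = 0x79A1; invert → 0x865E; add 1 → 0x865F.
Split into bytes (most-significant first): 86 5F.
Big-endian: lowest address holds the most-significant byte.
So the memory order matches the most-significant-first order: 86 5F.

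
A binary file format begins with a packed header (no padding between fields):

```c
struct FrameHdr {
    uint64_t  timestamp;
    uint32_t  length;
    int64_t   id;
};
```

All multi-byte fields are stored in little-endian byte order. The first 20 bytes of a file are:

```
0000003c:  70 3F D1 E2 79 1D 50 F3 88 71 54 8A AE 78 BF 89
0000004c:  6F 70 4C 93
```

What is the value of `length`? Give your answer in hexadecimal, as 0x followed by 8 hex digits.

0x8A547188

`length` follows `timestamp` (8 bytes), so it starts at byte offset 8 and occupies 4 bytes.
Bytes at offsets 8..11: 88 71 54 8A.
Little-endian: lowest address holds the least-significant byte.
Reassemble most-significant byte first: 8A 54 71 88 → 0x8A547188.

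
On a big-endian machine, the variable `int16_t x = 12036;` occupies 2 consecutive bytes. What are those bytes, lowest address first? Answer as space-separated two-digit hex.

2F 04

12036 in hexadecimal, padded to 16 bits, is 0x2F04.
Split into bytes (most-significant first): 2F 04.
Big-endian stores the most-significant byte at the lowest address.
So the memory order matches the most-significant-first order: 2F 04.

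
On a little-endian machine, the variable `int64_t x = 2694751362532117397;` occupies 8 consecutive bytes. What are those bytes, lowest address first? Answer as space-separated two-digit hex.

95 0B BA 39 16 AE 65 25

2694751362532117397 in hexadecimal, padded to 64 bits, is 0x2565AE1639BA0B95.
Split into bytes (most-significant first): 25 65 AE 16 39 BA 0B 95.
In little-endian order the low byte comes first in memory.
So at ascending addresses the bytes are 95 0B BA 39 16 AE 65 25.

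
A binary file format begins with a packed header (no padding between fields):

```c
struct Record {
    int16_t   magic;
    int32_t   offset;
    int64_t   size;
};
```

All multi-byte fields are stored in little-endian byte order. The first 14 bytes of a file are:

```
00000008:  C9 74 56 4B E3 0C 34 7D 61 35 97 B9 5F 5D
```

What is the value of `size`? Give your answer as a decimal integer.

`size` follows `magic` (2 B), `offset` (4 B), so it starts at offset 2 + 4 = 6 and occupies 8 bytes.
Bytes at offsets 6..13: 34 7D 61 35 97 B9 5F 5D.
Little-endian: lowest address holds the least-significant byte.
Reassemble most-significant byte first: 5D 5F B9 97 35 61 7D 34 → 0x5D5FB99735617D34.
0x5D5FB99735617D34 = 6728300427401592116.

6728300427401592116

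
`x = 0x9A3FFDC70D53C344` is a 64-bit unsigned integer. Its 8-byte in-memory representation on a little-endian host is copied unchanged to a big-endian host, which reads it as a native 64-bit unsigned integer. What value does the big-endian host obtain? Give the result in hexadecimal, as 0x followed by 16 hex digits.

Stored little-endian, the bytes at ascending addresses are 44 C3 53 0D C7 FD 3F 9A.
Read back as big-endian, the last byte is least significant, giving 0x44C3530DC7FD3F9A.

0x44C3530DC7FD3F9A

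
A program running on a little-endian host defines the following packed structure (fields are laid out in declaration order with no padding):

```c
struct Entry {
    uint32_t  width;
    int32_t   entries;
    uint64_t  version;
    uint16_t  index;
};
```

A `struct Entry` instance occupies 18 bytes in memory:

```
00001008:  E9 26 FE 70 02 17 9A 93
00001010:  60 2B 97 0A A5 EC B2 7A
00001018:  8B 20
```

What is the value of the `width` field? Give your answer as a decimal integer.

1895704297

`width` is the first field, at byte offset 0, occupying 4 bytes.
Bytes at offsets 0..3: E9 26 FE 70.
Little-endian stores the least-significant byte at the lowest address.
Reassemble most-significant byte first: 70 FE 26 E9 → 0x70FE26E9.
0x70FE26E9 = 1895704297.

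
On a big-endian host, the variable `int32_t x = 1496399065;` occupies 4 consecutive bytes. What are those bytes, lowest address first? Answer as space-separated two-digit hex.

59 31 3C D9

1496399065 in hexadecimal, padded to 32 bits, is 0x59313CD9.
Split into bytes (most-significant first): 59 31 3C D9.
Big-endian stores the most-significant byte at the lowest address.
So the memory order matches the most-significant-first order: 59 31 3C D9.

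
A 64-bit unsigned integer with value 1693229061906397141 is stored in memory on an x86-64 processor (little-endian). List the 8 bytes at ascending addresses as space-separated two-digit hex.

D5 77 4C 56 DC 8E 7F 17

1693229061906397141 in hexadecimal, padded to 64 bits, is 0x177F8EDC564C77D5.
Split into bytes (most-significant first): 17 7F 8E DC 56 4C 77 D5.
In little-endian order the low byte comes first in memory.
So at ascending addresses the bytes are D5 77 4C 56 DC 8E 7F 17.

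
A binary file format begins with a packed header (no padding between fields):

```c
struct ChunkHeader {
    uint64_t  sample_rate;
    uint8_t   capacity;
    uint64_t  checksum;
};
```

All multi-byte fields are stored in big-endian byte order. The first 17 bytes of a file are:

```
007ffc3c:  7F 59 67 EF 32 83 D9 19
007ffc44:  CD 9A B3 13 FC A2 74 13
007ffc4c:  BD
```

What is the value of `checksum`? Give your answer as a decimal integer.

`checksum` follows `sample_rate` (8 B), `capacity` (1 B), so it starts at offset 8 + 1 = 9 and occupies 8 bytes.
Bytes at offsets 9..16: 9A B3 13 FC A2 74 13 BD.
Big-endian: lowest address holds the most-significant byte.
The bytes are already most-significant first: 0x9AB313FCA27413BD.
0x9AB313FCA27413BD = 11147275478450312125.

11147275478450312125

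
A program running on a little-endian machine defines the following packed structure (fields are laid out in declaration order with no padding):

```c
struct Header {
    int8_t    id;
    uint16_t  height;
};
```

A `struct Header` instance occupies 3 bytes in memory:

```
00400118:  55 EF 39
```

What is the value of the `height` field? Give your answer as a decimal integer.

14831

`height` follows `id` (1 byte), so it starts at byte offset 1 and occupies 2 bytes.
Bytes at offsets 1..2: EF 39.
Little-endian stores the least-significant byte at the lowest address.
Reassemble most-significant byte first: 39 EF → 0x39EF.
0x39EF = 14831.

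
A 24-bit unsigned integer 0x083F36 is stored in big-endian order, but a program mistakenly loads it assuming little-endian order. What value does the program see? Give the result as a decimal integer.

Stored big-endian, the bytes at ascending addresses are 08 3F 36.
Read back as little-endian, the first byte is least significant, giving 0x363F08.
0x363F08 = 3555080.

3555080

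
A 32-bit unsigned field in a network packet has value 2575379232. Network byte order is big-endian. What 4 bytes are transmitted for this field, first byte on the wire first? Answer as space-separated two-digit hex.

99 81 2B 20

2575379232 in hexadecimal, padded to 32 bits, is 0x99812B20.
Split into bytes (most-significant first): 99 81 2B 20.
In big-endian order the high byte comes first in memory.
So the memory order matches the most-significant-first order: 99 81 2B 20.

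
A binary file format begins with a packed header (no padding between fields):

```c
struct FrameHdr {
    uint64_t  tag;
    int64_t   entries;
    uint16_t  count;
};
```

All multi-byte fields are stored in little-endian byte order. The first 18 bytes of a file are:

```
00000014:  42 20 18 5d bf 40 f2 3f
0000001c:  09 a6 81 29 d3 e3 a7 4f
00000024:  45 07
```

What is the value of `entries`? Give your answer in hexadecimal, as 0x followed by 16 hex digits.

`entries` follows `tag` (8 bytes), so it starts at byte offset 8 and occupies 8 bytes.
Bytes at offsets 8..15: 09 A6 81 29 D3 E3 A7 4F.
In little-endian order the low byte comes first in memory.
Reassemble most-significant byte first: 4F A7 E3 D3 29 81 A6 09 → 0x4FA7E3D32981A609.

0x4FA7E3D32981A609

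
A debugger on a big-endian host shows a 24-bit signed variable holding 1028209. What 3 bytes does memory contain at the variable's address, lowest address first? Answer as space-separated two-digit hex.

1028209 in hexadecimal, padded to 24 bits, is 0x0FB071.
Split into bytes (most-significant first): 0F B0 71.
Big-endian: lowest address holds the most-significant byte.
So the memory order matches the most-significant-first order: 0F B0 71.

0F B0 71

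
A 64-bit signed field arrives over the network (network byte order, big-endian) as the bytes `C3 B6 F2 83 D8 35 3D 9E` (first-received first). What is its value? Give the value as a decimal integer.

In big-endian order the high byte comes first in memory.
The bytes are already most-significant first: 0xC3B6F283D8353D9E.
Top bit is set, so as a signed 64-bit value this is 0xC3B6F283D8353D9E − 2^64 = -4344018142470259298.

-4344018142470259298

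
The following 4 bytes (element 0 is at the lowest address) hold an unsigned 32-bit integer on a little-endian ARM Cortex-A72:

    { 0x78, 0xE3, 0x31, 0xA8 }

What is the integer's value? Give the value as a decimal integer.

Little-endian stores the least-significant byte at the lowest address.
Reassemble most-significant byte first: A8 31 E3 78 → 0xA831E378.
0xA831E378 = 2821841784.

2821841784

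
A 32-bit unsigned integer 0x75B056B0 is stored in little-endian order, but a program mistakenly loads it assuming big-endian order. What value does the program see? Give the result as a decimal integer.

Stored little-endian, the bytes at ascending addresses are B0 56 B0 75.
Read back as big-endian, the last byte is least significant, giving 0xB056B075.
0xB056B075 = 2958471285.

2958471285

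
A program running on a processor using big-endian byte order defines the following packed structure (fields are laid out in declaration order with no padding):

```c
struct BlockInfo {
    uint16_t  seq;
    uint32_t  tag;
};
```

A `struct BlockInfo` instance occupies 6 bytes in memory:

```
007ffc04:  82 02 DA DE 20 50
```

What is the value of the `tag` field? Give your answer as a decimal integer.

3671990352

`tag` follows `seq` (2 bytes), so it starts at byte offset 2 and occupies 4 bytes.
Bytes at offsets 2..5: DA DE 20 50.
Big-endian: lowest address holds the most-significant byte.
The bytes are already most-significant first: 0xDADE2050.
0xDADE2050 = 3671990352.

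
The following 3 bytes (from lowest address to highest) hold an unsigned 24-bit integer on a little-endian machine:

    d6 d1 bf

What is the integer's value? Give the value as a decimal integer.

12571094

In little-endian order the low byte comes first in memory.
Reassemble most-significant byte first: BF D1 D6 → 0xBFD1D6.
0xBFD1D6 = 12571094.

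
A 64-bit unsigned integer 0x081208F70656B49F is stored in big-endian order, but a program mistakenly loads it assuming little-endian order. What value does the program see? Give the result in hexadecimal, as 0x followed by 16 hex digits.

Stored big-endian, the bytes at ascending addresses are 08 12 08 F7 06 56 B4 9F.
Read back as little-endian, the first byte is least significant, giving 0x9FB45606F7081208.

0x9FB45606F7081208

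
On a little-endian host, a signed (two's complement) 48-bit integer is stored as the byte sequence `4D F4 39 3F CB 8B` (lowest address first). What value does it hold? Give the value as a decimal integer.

-127769921326003

In little-endian order the low byte comes first in memory.
Reassemble most-significant byte first: 8B CB 3F 39 F4 4D → 0x8BCB3F39F44D.
Top bit is set, so as a signed 48-bit value this is 0x8BCB3F39F44D − 2^48 = -127769921326003.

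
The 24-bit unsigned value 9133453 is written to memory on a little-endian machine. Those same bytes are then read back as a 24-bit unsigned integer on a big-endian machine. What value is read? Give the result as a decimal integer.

9133453 in 24-bit hexadecimal is 0x8B5D8D.
Stored little-endian, the bytes at ascending addresses are 8D 5D 8B.
Read back as big-endian, the last byte is least significant, giving 0x8D5D8B.
0x8D5D8B = 9264523.

9264523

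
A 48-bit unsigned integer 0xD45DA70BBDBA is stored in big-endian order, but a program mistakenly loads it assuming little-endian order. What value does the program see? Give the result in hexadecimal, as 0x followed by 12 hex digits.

Stored big-endian, the bytes at ascending addresses are D4 5D A7 0B BD BA.
Read back as little-endian, the first byte is least significant, giving 0xBABD0BA75DD4.

0xBABD0BA75DD4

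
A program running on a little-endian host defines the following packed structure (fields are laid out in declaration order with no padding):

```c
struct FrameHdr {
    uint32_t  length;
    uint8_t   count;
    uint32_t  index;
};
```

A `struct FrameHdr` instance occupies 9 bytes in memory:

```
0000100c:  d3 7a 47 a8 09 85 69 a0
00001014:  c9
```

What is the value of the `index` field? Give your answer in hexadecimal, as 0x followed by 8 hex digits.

0xC9A06985

`index` follows `length` (4 B), `count` (1 B), so it starts at offset 4 + 1 = 5 and occupies 4 bytes.
Bytes at offsets 5..8: 85 69 A0 C9.
In little-endian order the low byte comes first in memory.
Reassemble most-significant byte first: C9 A0 69 85 → 0xC9A06985.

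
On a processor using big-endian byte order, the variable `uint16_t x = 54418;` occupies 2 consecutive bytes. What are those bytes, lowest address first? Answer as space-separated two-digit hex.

54418 in hexadecimal, padded to 16 bits, is 0xD492.
Split into bytes (most-significant first): D4 92.
In big-endian order the high byte comes first in memory.
So the memory order matches the most-significant-first order: D4 92.

D4 92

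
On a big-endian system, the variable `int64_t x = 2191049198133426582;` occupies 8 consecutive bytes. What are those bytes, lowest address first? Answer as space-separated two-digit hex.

1E 68 2B A3 14 25 B9 96

2191049198133426582 in hexadecimal, padded to 64 bits, is 0x1E682BA31425B996.
Split into bytes (most-significant first): 1E 68 2B A3 14 25 B9 96.
Big-endian: lowest address holds the most-significant byte.
So the memory order matches the most-significant-first order: 1E 68 2B A3 14 25 B9 96.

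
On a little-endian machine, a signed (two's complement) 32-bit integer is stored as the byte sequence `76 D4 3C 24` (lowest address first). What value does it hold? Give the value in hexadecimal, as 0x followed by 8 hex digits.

0x243CD476

Little-endian stores the least-significant byte at the lowest address.
Reassemble most-significant byte first: 24 3C D4 76 → 0x243CD476.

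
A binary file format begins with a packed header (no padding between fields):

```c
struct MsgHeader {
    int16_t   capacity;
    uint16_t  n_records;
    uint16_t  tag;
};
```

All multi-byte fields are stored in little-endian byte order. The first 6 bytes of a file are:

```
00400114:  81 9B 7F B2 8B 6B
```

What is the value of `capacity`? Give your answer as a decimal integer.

-25727

`capacity` is the first field, at byte offset 0, occupying 2 bytes.
Bytes at offsets 0..1: 81 9B.
Little-endian stores the least-significant byte at the lowest address.
Reassemble most-significant byte first: 9B 81 → 0x9B81.
Top bit is set, so as a signed 16-bit value this is 0x9B81 − 2^16 = -25727.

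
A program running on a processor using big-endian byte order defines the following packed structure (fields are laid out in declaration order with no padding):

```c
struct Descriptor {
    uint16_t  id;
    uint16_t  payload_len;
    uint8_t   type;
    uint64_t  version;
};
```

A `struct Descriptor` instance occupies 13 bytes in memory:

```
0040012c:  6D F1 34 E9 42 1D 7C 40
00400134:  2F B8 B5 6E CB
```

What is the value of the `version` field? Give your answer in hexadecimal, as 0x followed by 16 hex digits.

0x1D7C402FB8B56ECB

`version` follows `id` (2 B), `payload_len` (2 B), `type` (1 B), so it starts at offset 2 + 2 + 1 = 5 and occupies 8 bytes.
Bytes at offsets 5..12: 1D 7C 40 2F B8 B5 6E CB.
In big-endian order the high byte comes first in memory.
The bytes are already most-significant first: 0x1D7C402FB8B56ECB.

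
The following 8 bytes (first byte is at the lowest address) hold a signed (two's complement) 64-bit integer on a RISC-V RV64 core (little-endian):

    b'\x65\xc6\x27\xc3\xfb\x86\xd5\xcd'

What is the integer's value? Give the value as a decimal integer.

-3614834710025877915

Little-endian stores the least-significant byte at the lowest address.
Reassemble most-significant byte first: CD D5 86 FB C3 27 C6 65 → 0xCDD586FBC327C665.
Top bit is set, so as a signed 64-bit value this is 0xCDD586FBC327C665 − 2^64 = -3614834710025877915.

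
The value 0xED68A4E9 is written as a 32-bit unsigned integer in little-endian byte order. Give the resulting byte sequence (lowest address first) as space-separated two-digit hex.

Split into bytes (most-significant first): ED 68 A4 E9.
In little-endian order the low byte comes first in memory.
So at ascending addresses the bytes are E9 A4 68 ED.

E9 A4 68 ED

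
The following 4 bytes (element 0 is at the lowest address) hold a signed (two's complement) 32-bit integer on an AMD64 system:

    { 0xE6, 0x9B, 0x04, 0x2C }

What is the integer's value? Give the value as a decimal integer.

738499558

In little-endian order the low byte comes first in memory.
Reassemble most-significant byte first: 2C 04 9B E6 → 0x2C049BE6.
0x2C049BE6 = 738499558.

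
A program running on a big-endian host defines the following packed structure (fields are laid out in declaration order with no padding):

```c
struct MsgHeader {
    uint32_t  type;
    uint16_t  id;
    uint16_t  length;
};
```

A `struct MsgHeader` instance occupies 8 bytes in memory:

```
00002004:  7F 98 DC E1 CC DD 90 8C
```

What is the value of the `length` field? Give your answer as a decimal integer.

`length` follows `type` (4 B), `id` (2 B), so it starts at offset 4 + 2 = 6 and occupies 2 bytes.
Bytes at offsets 6..7: 90 8C.
Big-endian stores the most-significant byte at the lowest address.
The bytes are already most-significant first: 0x908C.
0x908C = 37004.

37004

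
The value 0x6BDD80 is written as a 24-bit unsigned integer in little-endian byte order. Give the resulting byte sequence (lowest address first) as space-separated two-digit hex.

80 DD 6B

Split into bytes (most-significant first): 6B DD 80.
Little-endian: lowest address holds the least-significant byte.
So at ascending addresses the bytes are 80 DD 6B.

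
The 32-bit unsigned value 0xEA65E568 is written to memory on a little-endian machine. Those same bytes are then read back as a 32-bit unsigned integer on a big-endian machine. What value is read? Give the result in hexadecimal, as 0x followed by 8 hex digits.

Stored little-endian, the bytes at ascending addresses are 68 E5 65 EA.
Read back as big-endian, the last byte is least significant, giving 0x68E565EA.

0x68E565EA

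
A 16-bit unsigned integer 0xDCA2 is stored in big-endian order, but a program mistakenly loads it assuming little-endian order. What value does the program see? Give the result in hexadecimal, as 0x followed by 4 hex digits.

Stored big-endian, the bytes at ascending addresses are DC A2.
Read back as little-endian, the first byte is least significant, giving 0xA2DC.

0xA2DC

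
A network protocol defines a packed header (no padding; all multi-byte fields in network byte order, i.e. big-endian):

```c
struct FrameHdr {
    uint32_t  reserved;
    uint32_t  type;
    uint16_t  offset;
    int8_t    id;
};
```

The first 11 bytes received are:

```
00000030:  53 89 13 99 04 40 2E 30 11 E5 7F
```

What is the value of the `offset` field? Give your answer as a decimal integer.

4581

`offset` follows `reserved` (4 B), `type` (4 B), so it starts at offset 4 + 4 = 8 and occupies 2 bytes.
Bytes at offsets 8..9: 11 E5.
Big-endian: lowest address holds the most-significant byte.
The bytes are already most-significant first: 0x11E5.
0x11E5 = 4581.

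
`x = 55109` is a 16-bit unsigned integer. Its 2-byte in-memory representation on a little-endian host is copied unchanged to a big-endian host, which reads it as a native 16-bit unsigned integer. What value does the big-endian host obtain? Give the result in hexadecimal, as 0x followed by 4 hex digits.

55109 in 16-bit hexadecimal is 0xD745.
Stored little-endian, the bytes at ascending addresses are 45 D7.
Read back as big-endian, the last byte is least significant, giving 0x45D7.

0x45D7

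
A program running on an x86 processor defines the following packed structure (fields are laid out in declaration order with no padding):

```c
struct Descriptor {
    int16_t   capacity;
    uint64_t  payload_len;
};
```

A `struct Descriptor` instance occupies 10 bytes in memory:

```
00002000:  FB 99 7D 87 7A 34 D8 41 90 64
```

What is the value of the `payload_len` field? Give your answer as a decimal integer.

`payload_len` follows `capacity` (2 bytes), so it starts at byte offset 2 and occupies 8 bytes.
Bytes at offsets 2..9: 7D 87 7A 34 D8 41 90 64.
Little-endian stores the least-significant byte at the lowest address.
Reassemble most-significant byte first: 64 90 41 D8 34 7A 87 7D → 0x649041D8347A877D.
0x649041D8347A877D = 7246364197288314749.

7246364197288314749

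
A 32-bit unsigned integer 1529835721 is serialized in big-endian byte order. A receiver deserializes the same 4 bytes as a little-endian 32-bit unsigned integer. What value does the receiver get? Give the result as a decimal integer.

1529835721 in 32-bit hexadecimal is 0x5B2F70C9.
Stored big-endian, the bytes at ascending addresses are 5B 2F 70 C9.
Read back as little-endian, the first byte is least significant, giving 0xC9702F5B.
0xC9702F5B = 3379572571.

3379572571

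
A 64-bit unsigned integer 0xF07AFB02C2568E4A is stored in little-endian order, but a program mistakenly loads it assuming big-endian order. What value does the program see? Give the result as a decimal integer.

Stored little-endian, the bytes at ascending addresses are 4A 8E 56 C2 02 FB 7A F0.
Read back as big-endian, the last byte is least significant, giving 0x4A8E56C202FB7AF0.
0x4A8E56C202FB7AF0 = 5372326796773260016.

5372326796773260016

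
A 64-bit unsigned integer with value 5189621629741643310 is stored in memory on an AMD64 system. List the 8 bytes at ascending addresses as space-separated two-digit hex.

5189621629741643310 in hexadecimal, padded to 64 bits, is 0x48053D605F6F362E.
Split into bytes (most-significant first): 48 05 3D 60 5F 6F 36 2E.
Little-endian: lowest address holds the least-significant byte.
So at ascending addresses the bytes are 2E 36 6F 5F 60 3D 05 48.

2E 36 6F 5F 60 3D 05 48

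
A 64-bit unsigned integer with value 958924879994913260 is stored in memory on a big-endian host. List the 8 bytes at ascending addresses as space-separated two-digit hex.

0D 4E C9 19 06 61 81 EC

958924879994913260 in hexadecimal, padded to 64 bits, is 0x0D4EC919066181EC.
Split into bytes (most-significant first): 0D 4E C9 19 06 61 81 EC.
Big-endian stores the most-significant byte at the lowest address.
So the memory order matches the most-significant-first order: 0D 4E C9 19 06 61 81 EC.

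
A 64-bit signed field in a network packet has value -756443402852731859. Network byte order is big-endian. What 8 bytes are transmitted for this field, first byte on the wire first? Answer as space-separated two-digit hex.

Two's complement of -756443402852731859 in 64 bits: 756443402852731859 = 0x0A7F6D445FB98BD3; invert → 0xF58092BBA046742C; add 1 → 0xF58092BBA046742D.
Split into bytes (most-significant first): F5 80 92 BB A0 46 74 2D.
Big-endian stores the most-significant byte at the lowest address.
So the memory order matches the most-significant-first order: F5 80 92 BB A0 46 74 2D.

F5 80 92 BB A0 46 74 2D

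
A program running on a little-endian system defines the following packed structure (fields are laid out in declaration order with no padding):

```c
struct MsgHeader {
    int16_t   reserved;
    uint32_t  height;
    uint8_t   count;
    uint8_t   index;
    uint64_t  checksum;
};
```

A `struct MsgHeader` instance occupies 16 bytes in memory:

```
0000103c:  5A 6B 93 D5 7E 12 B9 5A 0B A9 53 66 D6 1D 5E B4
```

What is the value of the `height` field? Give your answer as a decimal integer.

`height` follows `reserved` (2 bytes), so it starts at byte offset 2 and occupies 4 bytes.
Bytes at offsets 2..5: 93 D5 7E 12.
In little-endian order the low byte comes first in memory.
Reassemble most-significant byte first: 12 7E D5 93 → 0x127ED593.
0x127ED593 = 310302099.

310302099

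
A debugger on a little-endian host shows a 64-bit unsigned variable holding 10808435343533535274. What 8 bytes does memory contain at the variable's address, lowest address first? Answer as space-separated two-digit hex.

10808435343533535274 in hexadecimal, padded to 64 bits, is 0x95FF46ADED17F02A.
Split into bytes (most-significant first): 95 FF 46 AD ED 17 F0 2A.
Little-endian: lowest address holds the least-significant byte.
So at ascending addresses the bytes are 2A F0 17 ED AD 46 FF 95.

2A F0 17 ED AD 46 FF 95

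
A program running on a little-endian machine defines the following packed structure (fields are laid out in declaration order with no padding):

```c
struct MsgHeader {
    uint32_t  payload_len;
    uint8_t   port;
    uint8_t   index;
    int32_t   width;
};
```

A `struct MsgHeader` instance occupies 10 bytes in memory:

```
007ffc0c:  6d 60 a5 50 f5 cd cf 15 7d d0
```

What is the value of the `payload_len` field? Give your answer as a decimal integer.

`payload_len` is the first field, at byte offset 0, occupying 4 bytes.
Bytes at offsets 0..3: 6D 60 A5 50.
In little-endian order the low byte comes first in memory.
Reassemble most-significant byte first: 50 A5 60 6D → 0x50A5606D.
0x50A5606D = 1353015405.

1353015405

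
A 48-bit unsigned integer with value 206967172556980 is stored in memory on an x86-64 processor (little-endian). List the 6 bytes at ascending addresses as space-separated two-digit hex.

206967172556980 in hexadecimal, padded to 48 bits, is 0xBC3C4CCCE8B4.
Split into bytes (most-significant first): BC 3C 4C CC E8 B4.
Little-endian: lowest address holds the least-significant byte.
So at ascending addresses the bytes are B4 E8 CC 4C 3C BC.

B4 E8 CC 4C 3C BC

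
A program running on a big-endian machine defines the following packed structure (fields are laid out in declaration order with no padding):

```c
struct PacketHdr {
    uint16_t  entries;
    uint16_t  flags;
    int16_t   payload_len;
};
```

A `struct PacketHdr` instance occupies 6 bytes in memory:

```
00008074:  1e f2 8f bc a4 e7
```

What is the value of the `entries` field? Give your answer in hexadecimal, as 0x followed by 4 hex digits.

0x1EF2

`entries` is the first field, at byte offset 0, occupying 2 bytes.
Bytes at offsets 0..1: 1E F2.
Big-endian: lowest address holds the most-significant byte.
The bytes are already most-significant first: 0x1EF2.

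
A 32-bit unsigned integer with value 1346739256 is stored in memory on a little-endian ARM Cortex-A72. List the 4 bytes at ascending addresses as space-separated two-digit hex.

1346739256 in hexadecimal, padded to 32 bits, is 0x50459C38.
Split into bytes (most-significant first): 50 45 9C 38.
Little-endian: lowest address holds the least-significant byte.
So at ascending addresses the bytes are 38 9C 45 50.

38 9C 45 50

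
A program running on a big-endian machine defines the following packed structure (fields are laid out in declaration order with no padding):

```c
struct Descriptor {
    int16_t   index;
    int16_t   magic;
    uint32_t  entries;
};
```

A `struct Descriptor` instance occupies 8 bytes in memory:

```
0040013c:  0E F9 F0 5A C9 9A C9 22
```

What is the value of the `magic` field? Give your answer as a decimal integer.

`magic` follows `index` (2 bytes), so it starts at byte offset 2 and occupies 2 bytes.
Bytes at offsets 2..3: F0 5A.
Big-endian: lowest address holds the most-significant byte.
The bytes are already most-significant first: 0xF05A.
Top bit is set, so as a signed 16-bit value this is 0xF05A − 2^16 = -4006.

-4006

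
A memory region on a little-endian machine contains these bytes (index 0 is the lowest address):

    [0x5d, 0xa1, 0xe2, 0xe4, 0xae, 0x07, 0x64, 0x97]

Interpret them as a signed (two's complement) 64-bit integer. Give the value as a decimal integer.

-7537891428565606051

In little-endian order the low byte comes first in memory.
Reassemble most-significant byte first: 97 64 07 AE E4 E2 A1 5D → 0x976407AEE4E2A15D.
Top bit is set, so as a signed 64-bit value this is 0x976407AEE4E2A15D − 2^64 = -7537891428565606051.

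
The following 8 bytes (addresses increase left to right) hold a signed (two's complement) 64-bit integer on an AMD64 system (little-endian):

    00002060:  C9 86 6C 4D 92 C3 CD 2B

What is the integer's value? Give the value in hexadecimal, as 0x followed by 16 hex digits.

Little-endian: lowest address holds the least-significant byte.
Reassemble most-significant byte first: 2B CD C3 92 4D 6C 86 C9 → 0x2BCDC3924D6C86C9.

0x2BCDC3924D6C86C9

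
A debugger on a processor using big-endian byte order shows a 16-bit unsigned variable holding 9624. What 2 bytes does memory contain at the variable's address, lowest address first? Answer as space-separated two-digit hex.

25 98

9624 in hexadecimal, padded to 16 bits, is 0x2598.
Split into bytes (most-significant first): 25 98.
Big-endian stores the most-significant byte at the lowest address.
So the memory order matches the most-significant-first order: 25 98.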